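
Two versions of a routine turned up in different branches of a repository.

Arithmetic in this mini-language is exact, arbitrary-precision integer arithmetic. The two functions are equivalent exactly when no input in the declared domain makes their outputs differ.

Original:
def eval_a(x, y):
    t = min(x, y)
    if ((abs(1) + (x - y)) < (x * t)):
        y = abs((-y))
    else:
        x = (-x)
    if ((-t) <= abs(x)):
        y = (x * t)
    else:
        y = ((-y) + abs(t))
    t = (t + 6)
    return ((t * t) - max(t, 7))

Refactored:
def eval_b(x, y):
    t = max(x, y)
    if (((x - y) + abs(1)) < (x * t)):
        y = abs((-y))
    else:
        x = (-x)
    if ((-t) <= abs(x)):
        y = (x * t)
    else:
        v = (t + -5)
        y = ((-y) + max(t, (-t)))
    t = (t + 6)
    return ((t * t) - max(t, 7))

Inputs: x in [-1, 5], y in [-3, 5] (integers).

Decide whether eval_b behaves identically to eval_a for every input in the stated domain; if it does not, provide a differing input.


At x=-1, y=-3: eval_a gives 2, eval_b gives 18.
verdict: not equivalent; witness: x=-1, y=-3


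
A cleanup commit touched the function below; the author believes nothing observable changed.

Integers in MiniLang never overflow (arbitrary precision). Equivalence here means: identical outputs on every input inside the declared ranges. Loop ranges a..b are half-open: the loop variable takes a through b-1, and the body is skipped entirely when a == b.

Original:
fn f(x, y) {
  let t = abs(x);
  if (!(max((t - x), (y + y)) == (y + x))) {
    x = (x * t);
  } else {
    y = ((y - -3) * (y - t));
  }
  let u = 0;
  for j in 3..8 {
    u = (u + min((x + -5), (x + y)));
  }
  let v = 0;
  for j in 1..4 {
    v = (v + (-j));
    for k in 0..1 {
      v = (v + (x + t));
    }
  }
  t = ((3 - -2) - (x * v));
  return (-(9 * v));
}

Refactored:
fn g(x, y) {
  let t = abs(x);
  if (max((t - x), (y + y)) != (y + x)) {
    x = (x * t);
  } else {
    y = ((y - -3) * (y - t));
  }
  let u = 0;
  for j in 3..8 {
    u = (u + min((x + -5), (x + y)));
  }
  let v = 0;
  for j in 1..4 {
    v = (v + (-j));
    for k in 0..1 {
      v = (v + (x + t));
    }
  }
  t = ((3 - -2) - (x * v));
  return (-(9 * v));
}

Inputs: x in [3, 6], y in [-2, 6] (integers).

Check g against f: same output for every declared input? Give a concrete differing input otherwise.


Differences: boolean connective usage differs; also comparison usage differs — yet all 36 inputs agree.
verdict: equivalent


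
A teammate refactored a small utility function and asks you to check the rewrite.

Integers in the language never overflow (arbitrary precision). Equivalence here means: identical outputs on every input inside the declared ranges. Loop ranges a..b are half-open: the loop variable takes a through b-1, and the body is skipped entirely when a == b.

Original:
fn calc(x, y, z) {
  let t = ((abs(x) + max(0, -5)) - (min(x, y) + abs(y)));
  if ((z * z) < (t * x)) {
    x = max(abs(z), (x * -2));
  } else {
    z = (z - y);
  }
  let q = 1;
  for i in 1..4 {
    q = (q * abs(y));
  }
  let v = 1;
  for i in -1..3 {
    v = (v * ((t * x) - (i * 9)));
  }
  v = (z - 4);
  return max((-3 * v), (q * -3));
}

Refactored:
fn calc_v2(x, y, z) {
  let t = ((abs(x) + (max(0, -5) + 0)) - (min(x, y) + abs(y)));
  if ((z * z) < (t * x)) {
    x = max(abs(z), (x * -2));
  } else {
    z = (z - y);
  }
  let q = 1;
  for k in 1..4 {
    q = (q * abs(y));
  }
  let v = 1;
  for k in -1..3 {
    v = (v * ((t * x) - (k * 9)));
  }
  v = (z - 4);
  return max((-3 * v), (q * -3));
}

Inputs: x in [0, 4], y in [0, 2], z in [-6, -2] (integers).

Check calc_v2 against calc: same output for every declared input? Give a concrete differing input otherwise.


Side by side, the visible changes include: arithmetic usage differs, and local variable names differ, and constant usage differs.
Spot check at x=1, y=0, z=-2 — calc: t=1, then ((z * z) < (t * x)) is false, then z=-2, then q=1, then (i=1), then q=0, then (i=2), then q=0, then (i=3), then q=0, then v=1, then (i=-1), then v=10, then (i=0), then v=10, then (i=1), then v=-80, then (i=2), then v=1360, then v=-6, then returns 18. calc_v2: t=1, then ((z * z) < (t * x)) is false, then z=-2, then q=1, then (k=1), then q=0, then (k=2), then q=0, then (k=3), then q=0, then v=1, then (k=-1), then v=10, then (k=0), then v=10, then (k=1), then v=-80, then (k=2), then v=1360, then v=-6, then returns 18. Both give 18.
Sweeping the whole domain (75 inputs) finds no disagreement.
verdict: equivalent


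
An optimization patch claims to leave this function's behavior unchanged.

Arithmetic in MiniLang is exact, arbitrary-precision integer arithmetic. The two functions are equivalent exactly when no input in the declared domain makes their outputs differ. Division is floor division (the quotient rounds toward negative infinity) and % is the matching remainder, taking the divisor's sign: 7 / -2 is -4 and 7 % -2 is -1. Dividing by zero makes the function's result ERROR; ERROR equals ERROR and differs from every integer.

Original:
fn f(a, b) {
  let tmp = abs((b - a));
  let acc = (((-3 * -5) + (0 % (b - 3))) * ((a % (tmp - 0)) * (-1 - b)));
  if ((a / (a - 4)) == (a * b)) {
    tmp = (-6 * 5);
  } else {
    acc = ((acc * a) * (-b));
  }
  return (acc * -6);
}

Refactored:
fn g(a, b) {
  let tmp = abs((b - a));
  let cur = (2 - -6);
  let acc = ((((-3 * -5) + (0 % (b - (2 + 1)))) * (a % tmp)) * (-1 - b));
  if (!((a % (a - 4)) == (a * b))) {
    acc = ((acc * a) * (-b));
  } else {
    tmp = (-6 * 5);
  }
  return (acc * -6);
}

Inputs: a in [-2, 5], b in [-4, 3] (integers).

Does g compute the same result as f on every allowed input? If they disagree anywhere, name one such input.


Take a=-2, b=1.
f: tmp = 3; acc = -30; ((a / (a - 4)) == (a * b)) -> false; acc = -60; return 360
g: tmp = 3; cur = 8; acc = -30; (!((a % (a - 4)) == (a * b))) -> false; tmp = -30; return 180
360 and 180 differ, so these are not the same function on this domain.
verdict: not equivalent; witness: a=-2, b=1


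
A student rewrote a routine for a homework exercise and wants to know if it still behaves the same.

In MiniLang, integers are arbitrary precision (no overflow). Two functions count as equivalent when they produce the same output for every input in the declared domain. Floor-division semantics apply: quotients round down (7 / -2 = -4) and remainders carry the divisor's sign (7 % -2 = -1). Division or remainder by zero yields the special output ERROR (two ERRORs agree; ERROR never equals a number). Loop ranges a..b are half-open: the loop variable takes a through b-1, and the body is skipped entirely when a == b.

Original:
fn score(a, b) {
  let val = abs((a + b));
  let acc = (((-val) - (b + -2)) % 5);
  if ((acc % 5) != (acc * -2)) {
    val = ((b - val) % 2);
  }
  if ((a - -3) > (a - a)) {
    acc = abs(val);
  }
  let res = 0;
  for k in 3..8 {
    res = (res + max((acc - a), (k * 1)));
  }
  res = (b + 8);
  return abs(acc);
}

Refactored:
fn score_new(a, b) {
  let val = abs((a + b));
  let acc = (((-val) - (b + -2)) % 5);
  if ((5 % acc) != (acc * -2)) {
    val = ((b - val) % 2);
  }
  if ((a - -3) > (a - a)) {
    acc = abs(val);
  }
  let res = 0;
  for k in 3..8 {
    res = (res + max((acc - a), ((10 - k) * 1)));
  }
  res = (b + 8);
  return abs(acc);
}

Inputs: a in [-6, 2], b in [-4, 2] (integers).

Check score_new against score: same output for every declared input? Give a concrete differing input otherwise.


These are not equivalent — on a=-2, b=-4 the outputs split (6 vs ERROR).
score: val = 6; acc = 0; ((acc % 5) != (acc * -2)) -> false; ((a - -3) > (a - a)) -> true; acc = 6; res = 0; [k=3]; res = 8; [k=4]; res = 16; [k=5]; res = 24; [k=6]; res = 32; [k=7]; res = 40; res = 4; return 6
score_new: val = 6; acc = 0; division by zero -> ERROR
verdict: not equivalent; witness: a=-2, b=-4


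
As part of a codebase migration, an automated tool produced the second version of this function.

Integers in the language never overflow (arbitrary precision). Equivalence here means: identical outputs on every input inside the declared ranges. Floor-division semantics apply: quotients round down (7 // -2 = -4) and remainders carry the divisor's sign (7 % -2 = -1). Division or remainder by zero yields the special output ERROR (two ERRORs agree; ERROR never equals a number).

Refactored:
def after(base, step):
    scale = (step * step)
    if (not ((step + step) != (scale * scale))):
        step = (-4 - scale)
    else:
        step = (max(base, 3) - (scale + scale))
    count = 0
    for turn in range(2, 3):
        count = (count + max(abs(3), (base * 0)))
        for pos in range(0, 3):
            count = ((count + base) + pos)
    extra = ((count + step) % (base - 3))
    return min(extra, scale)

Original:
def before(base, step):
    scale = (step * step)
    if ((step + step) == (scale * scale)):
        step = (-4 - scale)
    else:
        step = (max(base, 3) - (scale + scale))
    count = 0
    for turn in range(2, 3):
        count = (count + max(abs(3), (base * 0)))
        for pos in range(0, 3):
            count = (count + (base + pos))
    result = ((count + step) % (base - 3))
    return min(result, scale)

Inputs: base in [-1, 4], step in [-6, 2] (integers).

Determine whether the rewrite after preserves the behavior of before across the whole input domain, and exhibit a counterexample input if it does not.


Side by side, the visible changes include: comparison usage differs, plus local variable names differ, plus boolean connective usage differs.
One worked example (base=0, step=-4) — before: scale := 16 | ((step + step) == (scale * scale)): false | step := -29 | count := 0 | iter turn=2: | count := 3 | iter pos=0: | count := 3 | iter pos=1: | count := 4 | iter pos=2: | count := 6 | result := -2 | result -2; after: scale := 16 | (not ((step + step) != (scale * scale))): false | step := -29 | count := 0 | iter turn=2: | count := 3 | iter pos=0: | count := 3 | iter pos=1: | count := 4 | iter pos=2: | count := 6 | extra := -2 | result -2; agreement on -2.
Checked all 54 inputs in the declared domain: the outputs agree on every one.
verdict: equivalent


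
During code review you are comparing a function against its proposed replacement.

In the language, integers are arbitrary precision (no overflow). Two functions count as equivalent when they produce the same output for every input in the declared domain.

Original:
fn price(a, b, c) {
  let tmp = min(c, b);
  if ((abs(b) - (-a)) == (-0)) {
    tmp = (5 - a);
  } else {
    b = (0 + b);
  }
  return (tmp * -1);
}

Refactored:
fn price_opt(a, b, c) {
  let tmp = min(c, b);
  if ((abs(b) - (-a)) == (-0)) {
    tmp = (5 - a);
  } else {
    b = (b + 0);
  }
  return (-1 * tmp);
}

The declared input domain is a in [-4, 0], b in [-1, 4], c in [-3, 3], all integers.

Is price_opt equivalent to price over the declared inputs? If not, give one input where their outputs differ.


Differences: same computation, different form — yet all 210 inputs agree.
verdict: equivalent


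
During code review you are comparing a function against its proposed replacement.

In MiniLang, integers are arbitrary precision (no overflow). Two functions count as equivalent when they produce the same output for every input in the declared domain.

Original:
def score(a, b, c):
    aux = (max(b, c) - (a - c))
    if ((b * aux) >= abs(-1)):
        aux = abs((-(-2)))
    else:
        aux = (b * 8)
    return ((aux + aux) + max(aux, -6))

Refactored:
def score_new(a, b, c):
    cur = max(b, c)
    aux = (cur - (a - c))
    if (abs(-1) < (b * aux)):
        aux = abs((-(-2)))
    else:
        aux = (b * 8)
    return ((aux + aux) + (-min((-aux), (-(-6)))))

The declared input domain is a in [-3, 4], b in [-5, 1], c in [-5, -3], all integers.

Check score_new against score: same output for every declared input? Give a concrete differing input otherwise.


Run the pair on a=-3, b=-1, c=-3.
score: aux=-1, then ((b * aux) >= abs(-1)) is true, then aux=2, then returns 6
score_new: cur=-1, then aux=-1, then (abs(-1) < (b * aux)) is false, then aux=-8, then returns -22
6 against -22: the behavior changed.
verdict: not equivalent; witness: a=-3, b=-1, c=-3


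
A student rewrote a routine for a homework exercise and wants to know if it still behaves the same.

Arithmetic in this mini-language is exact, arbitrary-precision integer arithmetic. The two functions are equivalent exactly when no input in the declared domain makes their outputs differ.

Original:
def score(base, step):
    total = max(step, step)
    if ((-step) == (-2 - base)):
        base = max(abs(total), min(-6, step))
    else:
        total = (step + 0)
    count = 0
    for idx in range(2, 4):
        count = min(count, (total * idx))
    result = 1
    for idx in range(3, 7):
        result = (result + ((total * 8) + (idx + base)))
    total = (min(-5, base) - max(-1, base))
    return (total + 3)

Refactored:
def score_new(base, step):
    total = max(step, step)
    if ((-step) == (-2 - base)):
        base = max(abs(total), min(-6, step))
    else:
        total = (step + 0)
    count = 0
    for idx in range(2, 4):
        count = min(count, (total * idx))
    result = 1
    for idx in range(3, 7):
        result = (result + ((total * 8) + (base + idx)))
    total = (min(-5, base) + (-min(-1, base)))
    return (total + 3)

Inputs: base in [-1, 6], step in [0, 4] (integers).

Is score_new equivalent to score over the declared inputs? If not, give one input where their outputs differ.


These are not equivalent — on base=-1, step=1 the outputs split (-3 vs -1).
score: total = 1; ((-step) == (-2 - base)) -> true; base = 1; count = 0; [idx=2]; count = 0; [idx=3]; count = 0; result = 1; [idx=3]; result = 13; [idx=4]; result = 26; [idx=5]; result = 40; [idx=6]; result = 55; total = -6; return -3
score_new: total = 1; ((-step) == (-2 - base)) -> true; base = 1; count = 0; [idx=2]; count = 0; [idx=3]; count = 0; result = 1; [idx=3]; result = 13; [idx=4]; result = 26; [idx=5]; result = 40; [idx=6]; result = 55; total = -4; return -1
verdict: not equivalent; witness: base=-1, step=1


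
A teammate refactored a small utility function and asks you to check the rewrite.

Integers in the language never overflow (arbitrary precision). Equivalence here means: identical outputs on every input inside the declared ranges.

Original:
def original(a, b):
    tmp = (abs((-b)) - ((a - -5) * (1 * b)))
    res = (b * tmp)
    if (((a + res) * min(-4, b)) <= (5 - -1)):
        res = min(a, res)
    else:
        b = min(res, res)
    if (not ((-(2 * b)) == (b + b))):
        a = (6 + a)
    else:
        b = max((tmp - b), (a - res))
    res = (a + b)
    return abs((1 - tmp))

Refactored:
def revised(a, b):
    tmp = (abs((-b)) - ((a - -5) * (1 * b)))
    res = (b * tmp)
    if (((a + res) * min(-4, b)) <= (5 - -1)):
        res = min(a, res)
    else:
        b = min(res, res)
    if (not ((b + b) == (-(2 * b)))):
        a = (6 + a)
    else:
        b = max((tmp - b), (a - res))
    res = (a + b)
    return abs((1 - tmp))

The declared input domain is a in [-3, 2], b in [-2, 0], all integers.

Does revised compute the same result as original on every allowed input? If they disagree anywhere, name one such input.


Equivalent — the differences include same computation, different form, yet no declared input distinguishes the two.
As a probe, take a=-1, b=-1: original runs tmp=5, then res=-5, then (((a + res) * min(-4, b)) <= (5 - -1)) is false, then b=-5, then (not ((-(2 * b)) == (b + b))) is true, then a=5, then res=0, then returns 4; revised runs tmp=5, then res=-5, then (((a + res) * min(-4, b)) <= (5 - -1)) is false, then b=-5, then (not ((b + b) == (-(2 * b)))) is true, then a=5, then res=0, then returns 4; both end at 4.
Across all 18 domain points the two functions coincide.
verdict: equivalent


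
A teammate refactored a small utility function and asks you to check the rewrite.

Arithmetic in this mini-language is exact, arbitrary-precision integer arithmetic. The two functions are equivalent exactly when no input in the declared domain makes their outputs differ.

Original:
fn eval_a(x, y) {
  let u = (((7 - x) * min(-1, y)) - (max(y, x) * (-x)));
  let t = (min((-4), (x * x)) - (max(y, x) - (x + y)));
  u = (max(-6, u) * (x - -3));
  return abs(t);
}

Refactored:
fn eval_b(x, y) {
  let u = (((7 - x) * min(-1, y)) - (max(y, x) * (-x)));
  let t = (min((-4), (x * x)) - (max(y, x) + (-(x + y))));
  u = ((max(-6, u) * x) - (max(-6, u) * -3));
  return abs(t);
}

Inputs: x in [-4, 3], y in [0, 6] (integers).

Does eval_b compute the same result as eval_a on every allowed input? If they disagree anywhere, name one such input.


Behavior is preserved: although min/max/abs usage differs; constant usage differs; arithmetic usage differs, the outputs never diverge.
Tracing x=-1, y=0: eval_a: u becomes -8; next t becomes -5; next u becomes -12; next final value 5 | eval_b: u becomes -8; next t becomes -5; next u becomes -12; next final value 5 — matching result 5.
Every one of the 56 inputs gives matching results.
verdict: equivalent


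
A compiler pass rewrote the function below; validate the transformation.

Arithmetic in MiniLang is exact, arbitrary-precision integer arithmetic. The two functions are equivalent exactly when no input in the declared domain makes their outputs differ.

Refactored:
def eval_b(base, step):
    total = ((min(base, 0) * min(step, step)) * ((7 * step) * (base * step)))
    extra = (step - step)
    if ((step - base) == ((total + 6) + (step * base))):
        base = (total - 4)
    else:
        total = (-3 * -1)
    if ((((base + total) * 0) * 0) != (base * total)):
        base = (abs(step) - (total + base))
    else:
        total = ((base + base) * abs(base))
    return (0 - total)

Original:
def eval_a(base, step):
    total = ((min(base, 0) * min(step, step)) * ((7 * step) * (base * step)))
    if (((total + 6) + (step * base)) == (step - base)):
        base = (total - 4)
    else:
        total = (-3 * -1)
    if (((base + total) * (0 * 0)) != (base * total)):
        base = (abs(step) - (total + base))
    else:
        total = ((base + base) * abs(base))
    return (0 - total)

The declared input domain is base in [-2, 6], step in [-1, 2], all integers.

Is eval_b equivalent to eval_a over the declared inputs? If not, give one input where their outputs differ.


Comparing the listings, the differences include: statement counts differ; arithmetic usage differs; local variable names differ.
Spot check at base=1, step=0 — eval_a: total := 0 | (((total + 6) + (step * base)) == (step - base)): false | total := 3 | (((base + total) * (0 * 0)) != (base * total)): true | base := -4 | result -3. eval_b: total := 0 | extra := 0 | ((step - base) == ((total + 6) + (step * base))): false | total := 3 | ((((base + total) * 0) * 0) != (base * total)): true | base := -4 | result -3. Both give -3.
Every one of the 36 inputs gives matching results.
verdict: equivalent


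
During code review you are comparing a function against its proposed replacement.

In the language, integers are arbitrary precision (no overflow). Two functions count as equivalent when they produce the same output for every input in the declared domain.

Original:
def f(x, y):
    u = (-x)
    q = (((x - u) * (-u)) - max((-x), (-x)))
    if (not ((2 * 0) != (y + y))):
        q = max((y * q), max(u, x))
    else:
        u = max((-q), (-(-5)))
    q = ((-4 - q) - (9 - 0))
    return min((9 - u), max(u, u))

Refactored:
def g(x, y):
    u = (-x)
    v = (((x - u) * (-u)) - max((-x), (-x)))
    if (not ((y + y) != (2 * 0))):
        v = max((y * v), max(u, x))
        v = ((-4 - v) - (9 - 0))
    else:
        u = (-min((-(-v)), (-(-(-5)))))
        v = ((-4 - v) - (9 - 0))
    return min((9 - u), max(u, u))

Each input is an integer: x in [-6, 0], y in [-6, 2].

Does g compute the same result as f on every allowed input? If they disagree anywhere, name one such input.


Comparing the listings, the differences include: statement counts differ; constant usage differs; min/max/abs usage differs; local variable names differ; arithmetic usage differs.
Spot check at x=-5, y=-5 — f: u=5, then q=45, then (not ((2 * 0) != (y + y))) is false, then u=5, then q=-58, then returns 4. g: u=5, then v=45, then (not ((y + y) != (2 * 0))) is false, then u=5, then v=-58, then returns 4. Both give 4.
An exhaustive pass over the 63 declared inputs shows identical outputs.
verdict: equivalent


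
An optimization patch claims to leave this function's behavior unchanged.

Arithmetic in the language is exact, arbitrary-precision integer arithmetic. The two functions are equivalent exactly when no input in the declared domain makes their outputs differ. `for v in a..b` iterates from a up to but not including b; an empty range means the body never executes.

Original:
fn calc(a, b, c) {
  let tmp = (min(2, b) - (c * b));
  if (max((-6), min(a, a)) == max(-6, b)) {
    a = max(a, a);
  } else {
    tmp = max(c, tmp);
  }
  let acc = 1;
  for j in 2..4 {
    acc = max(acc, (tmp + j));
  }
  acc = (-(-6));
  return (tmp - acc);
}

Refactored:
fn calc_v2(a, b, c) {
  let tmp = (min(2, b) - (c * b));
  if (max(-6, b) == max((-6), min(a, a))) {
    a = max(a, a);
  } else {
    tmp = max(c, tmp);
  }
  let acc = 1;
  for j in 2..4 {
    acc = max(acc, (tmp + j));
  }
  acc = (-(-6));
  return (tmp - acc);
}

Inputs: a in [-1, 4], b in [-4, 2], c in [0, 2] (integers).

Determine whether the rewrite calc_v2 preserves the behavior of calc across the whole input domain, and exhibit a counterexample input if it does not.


Differences: same computation, different form — yet all 126 inputs agree.
verdict: equivalent


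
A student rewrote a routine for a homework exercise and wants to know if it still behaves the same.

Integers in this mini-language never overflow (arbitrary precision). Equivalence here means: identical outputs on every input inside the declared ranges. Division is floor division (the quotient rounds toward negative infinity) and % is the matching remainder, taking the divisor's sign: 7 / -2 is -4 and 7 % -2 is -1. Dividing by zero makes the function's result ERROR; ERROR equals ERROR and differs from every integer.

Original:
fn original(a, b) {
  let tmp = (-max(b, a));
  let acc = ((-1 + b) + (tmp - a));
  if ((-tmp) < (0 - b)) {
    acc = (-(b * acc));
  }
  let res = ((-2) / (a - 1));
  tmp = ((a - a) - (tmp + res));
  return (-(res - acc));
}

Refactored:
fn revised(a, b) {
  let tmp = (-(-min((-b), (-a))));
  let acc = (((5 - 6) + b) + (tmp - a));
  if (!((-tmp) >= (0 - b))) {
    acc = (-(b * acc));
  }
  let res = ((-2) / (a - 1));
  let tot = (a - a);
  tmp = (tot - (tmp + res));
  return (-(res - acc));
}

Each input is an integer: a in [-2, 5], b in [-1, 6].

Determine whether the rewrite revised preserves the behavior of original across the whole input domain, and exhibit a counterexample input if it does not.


Comparing the listings, the differences include: arithmetic usage differs; also comparison usage differs; also statement counts differ; also boolean connective usage differs; also min/max/abs usage differs; also local variable names differ; also constant usage differs.
One worked example (a=5, b=4) — original: tmp = -5; acc = -7; ((-tmp) < (0 - b)) -> false; res = -1; tmp = 6; return -6; revised: tmp = -5; acc = -7; (!((-tmp) >= (0 - b))) -> false; res = -1; tot = 0; tmp = 6; return -6; agreement on -6.
Every one of the 64 inputs gives matching results.
verdict: equivalent


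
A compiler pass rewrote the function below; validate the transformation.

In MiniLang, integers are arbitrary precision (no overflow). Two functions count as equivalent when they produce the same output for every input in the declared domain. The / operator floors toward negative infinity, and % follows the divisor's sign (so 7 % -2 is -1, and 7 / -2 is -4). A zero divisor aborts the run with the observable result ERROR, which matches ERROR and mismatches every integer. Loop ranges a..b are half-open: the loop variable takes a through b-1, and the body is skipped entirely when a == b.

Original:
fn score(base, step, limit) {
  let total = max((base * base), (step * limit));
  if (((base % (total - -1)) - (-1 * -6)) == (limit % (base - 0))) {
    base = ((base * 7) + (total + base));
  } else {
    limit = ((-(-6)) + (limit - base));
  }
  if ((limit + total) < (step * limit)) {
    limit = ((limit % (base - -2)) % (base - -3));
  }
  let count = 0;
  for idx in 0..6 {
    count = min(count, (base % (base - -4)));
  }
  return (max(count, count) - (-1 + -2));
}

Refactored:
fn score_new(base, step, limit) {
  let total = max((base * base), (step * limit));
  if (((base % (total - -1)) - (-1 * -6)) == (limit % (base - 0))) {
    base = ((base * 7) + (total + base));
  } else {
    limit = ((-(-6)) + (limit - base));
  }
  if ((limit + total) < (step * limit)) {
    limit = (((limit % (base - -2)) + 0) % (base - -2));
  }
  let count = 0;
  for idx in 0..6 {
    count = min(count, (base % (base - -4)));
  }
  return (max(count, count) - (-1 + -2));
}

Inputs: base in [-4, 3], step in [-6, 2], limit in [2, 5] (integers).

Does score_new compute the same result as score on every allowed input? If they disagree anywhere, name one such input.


There is a counterexample at base=-3, step=2, limit=2: ERROR on one side, 3 on the other.
score: total := 9 | (((base % (total - -1)) - (-1 * -6)) == (limit % (base - 0))): false | limit := 11 | ((limit + total) < (step * limit)): true | divide-by-zero, output ERROR
score_new: total := 9 | (((base % (total - -1)) - (-1 * -6)) == (limit % (base - 0))): false | limit := 11 | ((limit + total) < (step * limit)): true | limit := 0 | count := 0 | iter idx=0: | count := 0 | iter idx=1: | count := 0 | iter idx=2: | count := 0 | iter idx=3: | count := 0 | iter idx=4: | count := 0 | iter idx=5: | count := 0 | result 3
verdict: not equivalent; witness: base=-3, step=2, limit=2


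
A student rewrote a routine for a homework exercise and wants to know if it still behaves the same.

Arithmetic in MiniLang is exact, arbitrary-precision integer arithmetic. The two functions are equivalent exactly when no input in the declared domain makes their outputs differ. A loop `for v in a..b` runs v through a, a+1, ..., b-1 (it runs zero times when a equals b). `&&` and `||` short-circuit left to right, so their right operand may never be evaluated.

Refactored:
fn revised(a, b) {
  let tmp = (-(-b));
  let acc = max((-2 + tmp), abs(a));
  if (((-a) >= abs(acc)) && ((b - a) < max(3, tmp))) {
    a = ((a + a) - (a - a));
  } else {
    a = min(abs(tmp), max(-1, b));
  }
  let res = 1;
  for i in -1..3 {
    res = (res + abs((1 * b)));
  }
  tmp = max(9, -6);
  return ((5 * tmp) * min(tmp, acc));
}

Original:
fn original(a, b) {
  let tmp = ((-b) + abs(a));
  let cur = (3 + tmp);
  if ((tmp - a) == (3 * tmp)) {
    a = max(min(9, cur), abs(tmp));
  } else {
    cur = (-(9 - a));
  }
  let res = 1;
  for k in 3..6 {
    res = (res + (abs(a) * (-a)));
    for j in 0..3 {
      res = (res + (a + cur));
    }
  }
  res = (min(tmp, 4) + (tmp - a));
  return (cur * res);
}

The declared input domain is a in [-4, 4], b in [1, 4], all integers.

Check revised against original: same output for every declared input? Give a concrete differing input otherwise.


There is a counterexample at a=-4, b=1: -130 on one side, 180 on the other.
original: tmp becomes 3; next cur becomes 6; next ((tmp - a) == (3 * tmp)) evaluates to false; next cur becomes -13; next res becomes 1; next at k=3:; next res becomes 17; next at j=0:; next res becomes 0; next at j=1:; next res becomes -17; next at j=2:; next res becomes -34; next at k=4:; next res becomes -18; next at j=0:; next res becomes -35; next at j=1:; next res becomes -52; next at j=2:; next res becomes -69; next at k=5:; next res becomes -53; next at j=0:; next res becomes -70; next at j=1:; next res becomes -87; next at j=2:; next res becomes -104; next res becomes 10; next final value -130
revised: tmp becomes 1; next acc becomes 4; next (((-a) >= abs(acc)) && ((b - a) < max(3, tmp))) evaluates to false; next a becomes 1; next res becomes 1; next at i=-1:; next res becomes 2; next at i=0:; next res becomes 3; next at i=1:; next res becomes 4; next at i=2:; next res becomes 5; next tmp becomes 9; next final value 180
verdict: not equivalent; witness: a=-4, b=1


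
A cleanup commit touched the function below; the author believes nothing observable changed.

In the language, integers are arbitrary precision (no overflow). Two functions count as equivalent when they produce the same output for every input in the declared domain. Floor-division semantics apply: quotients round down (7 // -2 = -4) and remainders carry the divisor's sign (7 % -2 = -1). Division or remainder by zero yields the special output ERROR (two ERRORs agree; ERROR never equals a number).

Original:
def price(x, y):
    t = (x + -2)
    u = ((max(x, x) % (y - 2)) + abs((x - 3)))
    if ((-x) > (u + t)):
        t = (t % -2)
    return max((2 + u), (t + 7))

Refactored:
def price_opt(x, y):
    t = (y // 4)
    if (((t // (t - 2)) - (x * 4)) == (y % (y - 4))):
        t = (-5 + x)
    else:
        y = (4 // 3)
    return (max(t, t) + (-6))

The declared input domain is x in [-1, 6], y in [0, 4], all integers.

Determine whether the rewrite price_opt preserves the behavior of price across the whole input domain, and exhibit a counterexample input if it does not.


Run the pair on x=-1, y=0.
price: t=-3, then u=3, then ((-x) > (u + t)) is true, then t=-1, then returns 6
price_opt: t=0, then (((t // (t - 2)) - (x * 4)) == (y % (y - 4))) is false, then y=1, then returns -6
6 against -6: the behavior changed.
verdict: not equivalent; witness: x=-1, y=0


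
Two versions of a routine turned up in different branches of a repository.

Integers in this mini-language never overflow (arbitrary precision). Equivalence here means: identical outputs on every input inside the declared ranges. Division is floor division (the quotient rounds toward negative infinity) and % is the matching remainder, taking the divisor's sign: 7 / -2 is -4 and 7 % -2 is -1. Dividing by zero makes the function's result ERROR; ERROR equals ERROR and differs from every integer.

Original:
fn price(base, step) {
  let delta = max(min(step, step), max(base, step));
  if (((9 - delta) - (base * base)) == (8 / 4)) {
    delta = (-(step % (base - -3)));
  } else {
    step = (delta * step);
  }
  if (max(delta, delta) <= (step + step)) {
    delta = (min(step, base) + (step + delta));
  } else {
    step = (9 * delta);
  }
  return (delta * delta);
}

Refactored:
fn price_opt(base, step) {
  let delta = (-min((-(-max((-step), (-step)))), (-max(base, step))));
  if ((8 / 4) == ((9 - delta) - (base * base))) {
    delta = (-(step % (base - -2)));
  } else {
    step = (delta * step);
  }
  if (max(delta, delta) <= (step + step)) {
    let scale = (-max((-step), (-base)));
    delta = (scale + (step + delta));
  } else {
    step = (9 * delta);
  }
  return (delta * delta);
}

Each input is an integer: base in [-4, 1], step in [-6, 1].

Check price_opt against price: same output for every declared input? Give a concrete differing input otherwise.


The rewrite breaks on base=-3, step=-2, where the results are ERROR and 0.
price: delta := -2 | (((9 - delta) - (base * base)) == (8 / 4)): true | divide-by-zero, output ERROR
price_opt: delta := -2 | ((8 / 4) == ((9 - delta) - (base * base))): true | delta := 0 | (max(delta, delta) <= (step + step)): false | step := 0 | result 0
verdict: not equivalent; witness: base=-3, step=-2


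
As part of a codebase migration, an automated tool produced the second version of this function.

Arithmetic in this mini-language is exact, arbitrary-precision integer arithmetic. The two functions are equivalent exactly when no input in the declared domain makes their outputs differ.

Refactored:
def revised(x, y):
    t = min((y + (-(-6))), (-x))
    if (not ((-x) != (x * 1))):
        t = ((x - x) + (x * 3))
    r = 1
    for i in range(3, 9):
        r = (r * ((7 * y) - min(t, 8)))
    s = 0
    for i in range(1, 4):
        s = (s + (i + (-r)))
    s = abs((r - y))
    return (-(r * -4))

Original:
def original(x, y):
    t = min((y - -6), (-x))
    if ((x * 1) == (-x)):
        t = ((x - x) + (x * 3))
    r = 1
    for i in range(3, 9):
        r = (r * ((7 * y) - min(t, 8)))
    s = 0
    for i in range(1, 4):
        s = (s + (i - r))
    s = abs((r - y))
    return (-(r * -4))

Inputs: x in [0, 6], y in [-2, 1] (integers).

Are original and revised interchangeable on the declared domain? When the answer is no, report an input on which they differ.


Comparing the listings, the differences include: comparison usage differs; boolean connective usage differs; arithmetic usage differs.
Tracing x=0, y=0: original: t=0, then ((x * 1) == (-x)) is true, then t=0, then r=1, then (i=3), then r=0, then (i=4), then r=0, then (i=5), then r=0, then (i=6), then r=0, then (i=7), then r=0, then (i=8), then r=0, then s=0, then (i=1), then s=1, then (i=2), then s=3, then (i=3), then s=6, then s=0, then returns 0 | revised: t=0, then (not ((-x) != (x * 1))) is true, then t=0, then r=1, then (i=3), then r=0, then (i=4), then r=0, then (i=5), then r=0, then (i=6), then r=0, then (i=7), then r=0, then (i=8), then r=0, then s=0, then (i=1), then s=1, then (i=2), then s=3, then (i=3), then s=6, then s=0, then returns 0 — matching result 0.
Across all 28 domain points the two functions coincide.
verdict: equivalent


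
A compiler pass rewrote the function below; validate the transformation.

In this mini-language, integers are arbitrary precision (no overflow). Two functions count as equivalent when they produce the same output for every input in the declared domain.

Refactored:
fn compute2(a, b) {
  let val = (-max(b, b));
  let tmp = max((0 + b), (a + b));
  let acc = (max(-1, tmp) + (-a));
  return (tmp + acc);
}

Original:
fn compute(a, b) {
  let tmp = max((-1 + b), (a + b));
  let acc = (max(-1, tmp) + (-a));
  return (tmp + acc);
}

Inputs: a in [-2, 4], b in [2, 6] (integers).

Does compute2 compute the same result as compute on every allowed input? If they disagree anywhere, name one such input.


Evaluate both at a=-2, b=2.
compute: tmp becomes 1; next acc becomes 3; next final value 4
compute2: val becomes -2; next tmp becomes 2; next acc becomes 4; next final value 6
4 vs 6 — the two versions disagree here.
verdict: not equivalent; witness: a=-2, b=2


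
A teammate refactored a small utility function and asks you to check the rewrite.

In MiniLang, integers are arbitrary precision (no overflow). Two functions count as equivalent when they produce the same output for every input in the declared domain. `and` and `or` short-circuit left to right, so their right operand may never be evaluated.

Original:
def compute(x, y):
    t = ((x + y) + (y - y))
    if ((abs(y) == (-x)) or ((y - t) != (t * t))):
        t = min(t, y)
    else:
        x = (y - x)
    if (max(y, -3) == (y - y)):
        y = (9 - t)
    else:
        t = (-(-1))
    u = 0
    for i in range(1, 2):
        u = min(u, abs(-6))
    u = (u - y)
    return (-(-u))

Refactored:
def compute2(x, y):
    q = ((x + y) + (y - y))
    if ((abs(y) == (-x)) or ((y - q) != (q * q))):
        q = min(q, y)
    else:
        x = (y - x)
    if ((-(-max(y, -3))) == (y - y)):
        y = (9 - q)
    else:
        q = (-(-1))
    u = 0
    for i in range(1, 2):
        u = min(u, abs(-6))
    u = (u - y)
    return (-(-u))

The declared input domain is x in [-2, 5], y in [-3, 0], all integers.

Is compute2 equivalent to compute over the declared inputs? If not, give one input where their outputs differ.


Side by side, the visible changes include: local variable names differ.
Spot check at x=4, y=-2 — compute: t := 2 | ((abs(y) == (-x)) or ((y - t) != (t * t))): true | t := -2 | (max(y, -3) == (y - y)): false | t := 1 | u := 0 | iter i=1: | u := 0 | u := 2 | result 2. compute2: q := 2 | ((abs(y) == (-x)) or ((y - q) != (q * q))): true | q := -2 | ((-(-max(y, -3))) == (y - y)): false | q := 1 | u := 0 | iter i=1: | u := 0 | u := 2 | result 2. Both give 2.
Every one of the 32 inputs gives matching results.
verdict: equivalent


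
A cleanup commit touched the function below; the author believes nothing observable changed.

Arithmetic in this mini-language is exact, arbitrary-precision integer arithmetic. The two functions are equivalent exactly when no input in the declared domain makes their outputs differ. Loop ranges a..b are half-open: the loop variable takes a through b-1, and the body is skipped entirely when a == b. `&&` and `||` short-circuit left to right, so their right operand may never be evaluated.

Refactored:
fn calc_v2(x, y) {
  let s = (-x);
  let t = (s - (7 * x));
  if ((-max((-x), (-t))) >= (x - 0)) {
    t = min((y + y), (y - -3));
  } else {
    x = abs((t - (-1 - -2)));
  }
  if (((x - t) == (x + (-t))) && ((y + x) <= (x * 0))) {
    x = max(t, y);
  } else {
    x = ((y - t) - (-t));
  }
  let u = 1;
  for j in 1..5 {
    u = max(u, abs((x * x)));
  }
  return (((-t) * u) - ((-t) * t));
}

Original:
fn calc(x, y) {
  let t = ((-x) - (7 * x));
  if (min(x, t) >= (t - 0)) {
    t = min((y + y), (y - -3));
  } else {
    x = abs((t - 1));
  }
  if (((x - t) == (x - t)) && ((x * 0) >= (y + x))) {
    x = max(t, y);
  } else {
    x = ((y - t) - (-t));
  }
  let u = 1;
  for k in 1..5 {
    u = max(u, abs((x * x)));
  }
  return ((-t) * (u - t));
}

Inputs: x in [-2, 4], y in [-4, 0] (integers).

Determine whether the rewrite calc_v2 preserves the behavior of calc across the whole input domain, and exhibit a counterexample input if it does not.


Consider the input x=-2, y=-4.
calc: t = 16; (min(x, t) >= (t - 0)) -> false; x = 15; (((x - t) == (x - t)) && ((x * 0) >= (y + x))) -> false; x = -4; u = 1; [k=1]; u = 16; [k=2]; u = 16; [k=3]; u = 16; [k=4]; u = 16; return 0
calc_v2: s = 2; t = 16; ((-max((-x), (-t))) >= (x - 0)) -> true; t = -8; (((x - t) == (x + (-t))) && ((y + x) <= (x * 0))) -> true; x = -4; u = 1; [j=1]; u = 16; [j=2]; u = 16; [j=3]; u = 16; [j=4]; u = 16; return 192
0 and 192 differ, so these are not the same function on this domain.
verdict: not equivalent; witness: x=-2, y=-4


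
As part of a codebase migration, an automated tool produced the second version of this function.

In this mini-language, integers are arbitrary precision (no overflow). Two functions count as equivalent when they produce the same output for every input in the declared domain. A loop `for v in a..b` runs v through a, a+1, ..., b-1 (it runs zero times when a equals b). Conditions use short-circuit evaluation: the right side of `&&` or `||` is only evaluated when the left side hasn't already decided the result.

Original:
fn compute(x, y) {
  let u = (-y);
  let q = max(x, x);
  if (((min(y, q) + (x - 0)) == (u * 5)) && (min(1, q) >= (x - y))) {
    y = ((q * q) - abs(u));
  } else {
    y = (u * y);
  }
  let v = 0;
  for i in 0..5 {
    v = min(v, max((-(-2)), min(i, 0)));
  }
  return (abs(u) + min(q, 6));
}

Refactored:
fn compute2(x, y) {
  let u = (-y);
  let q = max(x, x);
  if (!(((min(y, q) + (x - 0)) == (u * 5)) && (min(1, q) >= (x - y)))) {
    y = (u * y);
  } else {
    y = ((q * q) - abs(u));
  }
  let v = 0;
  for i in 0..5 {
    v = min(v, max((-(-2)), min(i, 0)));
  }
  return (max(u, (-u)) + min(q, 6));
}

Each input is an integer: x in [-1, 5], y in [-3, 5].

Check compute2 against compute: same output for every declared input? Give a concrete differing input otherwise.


The two are interchangeable: min/max/abs usage differs; boolean connective usage differs, and every declared input agrees.
Spot check at x=5, y=0 — compute: u=0, then q=5, then (((min(y, q) + (x - 0)) == (u * 5)) && (min(1, q) >= (x - y))) is false, then y=0, then v=0, then (i=0), then v=0, then (i=1), then v=0, then (i=2), then v=0, then (i=3), then v=0, then (i=4), then v=0, then returns 5. compute2: u=0, then q=5, then (!(((min(y, q) + (x - 0)) == (u * 5)) && (min(1, q) >= (x - y)))) is true, then y=0, then v=0, then (i=0), then v=0, then (i=1), then v=0, then (i=2), then v=0, then (i=3), then v=0, then (i=4), then v=0, then returns 5. Both give 5.
Every one of the 63 inputs gives matching results.
verdict: equivalent


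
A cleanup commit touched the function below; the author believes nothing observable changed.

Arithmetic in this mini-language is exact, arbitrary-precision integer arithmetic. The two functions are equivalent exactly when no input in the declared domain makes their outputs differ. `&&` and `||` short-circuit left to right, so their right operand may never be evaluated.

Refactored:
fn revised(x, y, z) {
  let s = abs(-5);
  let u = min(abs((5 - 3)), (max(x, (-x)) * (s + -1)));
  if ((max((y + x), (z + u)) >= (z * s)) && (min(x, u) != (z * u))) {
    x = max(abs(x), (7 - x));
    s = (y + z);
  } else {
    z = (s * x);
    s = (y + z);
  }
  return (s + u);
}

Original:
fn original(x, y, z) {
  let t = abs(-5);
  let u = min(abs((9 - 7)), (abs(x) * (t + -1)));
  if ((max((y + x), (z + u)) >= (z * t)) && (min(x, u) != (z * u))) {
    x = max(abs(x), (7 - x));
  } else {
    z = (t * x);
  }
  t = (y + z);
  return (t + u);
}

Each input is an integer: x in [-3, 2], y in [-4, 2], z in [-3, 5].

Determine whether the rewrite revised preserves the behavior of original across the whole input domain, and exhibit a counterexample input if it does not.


Although local variable names differ, arithmetic usage differs, statement counts differ, min/max/abs usage differs, constant usage differs, 378/378 inputs agree.
verdict: equivalent
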